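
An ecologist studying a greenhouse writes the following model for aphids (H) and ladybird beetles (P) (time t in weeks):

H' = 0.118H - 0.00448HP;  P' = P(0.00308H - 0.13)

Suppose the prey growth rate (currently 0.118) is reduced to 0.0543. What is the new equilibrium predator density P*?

P* ≈ 12.1

At the interior fixed point, setting dH/dt = 0 with H > 0 fixes P* = (prey growth rate)/(HP coefficient) — independent of the other coefficients.
With the change, P* = 0.0543/0.00448 = 12.1; it falls from 26.3.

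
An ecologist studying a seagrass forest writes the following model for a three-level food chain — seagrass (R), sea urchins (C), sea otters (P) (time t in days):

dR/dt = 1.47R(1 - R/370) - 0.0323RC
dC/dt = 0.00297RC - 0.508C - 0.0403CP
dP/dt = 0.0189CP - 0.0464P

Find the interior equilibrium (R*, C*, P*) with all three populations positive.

From dP/dt = 0: 0.0189C* = 0.0464, so C* = 2.46.
From dR/dt = 0: 1.47(1 - R*/370) = 0.0323·2.46, giving R* = 370·(1 - 0.0539) = 350.
From dC/dt = 0: 0.00297·350 - 0.508 = 0.0403P*, so P* = 0.532/0.0403 = 13.2.

R* ≈ 350, C* ≈ 2.46, P* ≈ 13.2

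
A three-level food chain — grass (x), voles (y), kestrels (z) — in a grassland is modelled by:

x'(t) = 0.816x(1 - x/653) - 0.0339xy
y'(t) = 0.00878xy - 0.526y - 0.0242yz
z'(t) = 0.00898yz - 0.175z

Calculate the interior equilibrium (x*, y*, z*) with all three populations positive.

x* ≈ 124, y* ≈ 19.5, z* ≈ 23.4

From dz/dt = 0: 0.00898y* = 0.175, so y* = 19.5.
From dx/dt = 0: 0.816(1 - x*/653) = 0.0339·19.5, giving x* = 653·(1 - 0.81) = 124.
From dy/dt = 0: 0.00878·124 - 0.526 = 0.0242z*, so z* = 0.566/0.0242 = 23.4.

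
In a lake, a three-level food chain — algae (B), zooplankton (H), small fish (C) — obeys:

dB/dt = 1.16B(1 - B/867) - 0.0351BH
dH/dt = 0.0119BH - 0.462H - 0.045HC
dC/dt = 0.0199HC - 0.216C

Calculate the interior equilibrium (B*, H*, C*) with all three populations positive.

From dC/dt = 0: 0.0199H* = 0.216, so H* = 10.9.
From dB/dt = 0: 1.16(1 - B*/867) = 0.0351·10.9, giving B* = 867·(1 - 0.328) = 582.
From dH/dt = 0: 0.0119·582 - 0.462 = 0.045C*, so C* = 6.47/0.045 = 144.

B* ≈ 582, H* ≈ 10.9, C* ≈ 144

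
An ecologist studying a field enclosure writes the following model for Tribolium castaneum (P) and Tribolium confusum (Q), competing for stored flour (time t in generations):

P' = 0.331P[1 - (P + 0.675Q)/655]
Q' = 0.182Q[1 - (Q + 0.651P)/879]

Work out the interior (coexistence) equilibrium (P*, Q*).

Setting both brackets to zero gives the nullclines P + 0.675Q = 655 and 0.651P + Q = 879.
Substituting Q = 879 - 0.651P into the first: P(1 - 0.675·0.651) = 655 - 0.675·879.
So P* = 61.7/0.561 = 110, and then Q* = 879 - 0.651·110 = 807.

P* ≈ 110, Q* ≈ 807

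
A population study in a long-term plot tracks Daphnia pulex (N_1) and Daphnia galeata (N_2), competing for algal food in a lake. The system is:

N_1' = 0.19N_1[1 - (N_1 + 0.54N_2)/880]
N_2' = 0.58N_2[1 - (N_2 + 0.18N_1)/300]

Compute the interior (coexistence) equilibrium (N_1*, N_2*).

N_1* ≈ 795, N_2* ≈ 157

Setting both brackets to zero gives the nullclines N_1 + 0.54N_2 = 880 and 0.18N_1 + N_2 = 300.
Substituting N_2 = 300 - 0.18N_1 into the first: N_1(1 - 0.54·0.18) = 880 - 0.54·300.
So N_1* = 718/0.903 = 795, and then N_2* = 300 - 0.18·795 = 157.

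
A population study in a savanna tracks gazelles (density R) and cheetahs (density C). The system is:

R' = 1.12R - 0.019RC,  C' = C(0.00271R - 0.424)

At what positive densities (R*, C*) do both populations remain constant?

Set dC/dt = 0 with C > 0: 0.00271R - 0.424 = 0, so R* = 0.424/0.00271 = 156.
Set dR/dt = 0 with R > 0: 1.12 - 0.019C = 0, so C* = 1.12/0.019 = 58.9.

R* ≈ 156, C* ≈ 58.9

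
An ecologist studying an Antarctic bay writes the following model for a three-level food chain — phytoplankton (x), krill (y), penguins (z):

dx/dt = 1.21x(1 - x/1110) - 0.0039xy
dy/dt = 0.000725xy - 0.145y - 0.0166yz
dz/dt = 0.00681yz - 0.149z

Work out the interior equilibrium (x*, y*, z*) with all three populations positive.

x* ≈ 1030, y* ≈ 21.9, z* ≈ 36.3

From dz/dt = 0: 0.00681y* = 0.149, so y* = 21.9.
From dx/dt = 0: 1.21(1 - x*/1110) = 0.0039·21.9, giving x* = 1110·(1 - 0.0705) = 1030.
From dy/dt = 0: 0.000725·1030 - 0.145 = 0.0166z*, so z* = 0.603/0.0166 = 36.3.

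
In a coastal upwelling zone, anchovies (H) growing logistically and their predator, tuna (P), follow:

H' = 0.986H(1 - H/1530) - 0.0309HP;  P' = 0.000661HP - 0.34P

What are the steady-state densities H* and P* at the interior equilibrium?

H* ≈ 514, P* ≈ 21.2

From dP/dt = 0 with P > 0: 0.000661H* = 0.34, so H* = 514.
Substitute into dH/dt = 0: 0.986(1 - 514/1530) = 0.0309P*.
The bracket is 0.664, giving P* = 0.655/0.0309 = 21.2.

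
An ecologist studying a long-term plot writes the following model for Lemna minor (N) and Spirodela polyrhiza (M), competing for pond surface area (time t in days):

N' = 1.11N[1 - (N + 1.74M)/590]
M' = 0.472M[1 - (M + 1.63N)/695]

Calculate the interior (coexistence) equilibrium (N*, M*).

N* ≈ 337, M* ≈ 145

Setting both brackets to zero gives the nullclines N + 1.74M = 590 and 1.63N + M = 695.
Substituting M = 695 - 1.63N into the first: N(1 - 1.74·1.63) = 590 - 1.74·695.
So N* = -619/-1.84 = 337, and then M* = 695 - 1.63·337 = 145.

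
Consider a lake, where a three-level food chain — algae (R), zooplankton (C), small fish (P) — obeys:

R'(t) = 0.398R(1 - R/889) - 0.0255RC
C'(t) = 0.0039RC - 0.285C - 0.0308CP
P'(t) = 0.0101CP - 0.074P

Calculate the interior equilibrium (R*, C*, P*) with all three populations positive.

From dP/dt = 0: 0.0101C* = 0.074, so C* = 7.33.
From dR/dt = 0: 0.398(1 - R*/889) = 0.0255·7.33, giving R* = 889·(1 - 0.469) = 472.
From dC/dt = 0: 0.0039·472 - 0.285 = 0.0308P*, so P* = 1.55/0.0308 = 50.5.

R* ≈ 472, C* ≈ 7.33, P* ≈ 50.5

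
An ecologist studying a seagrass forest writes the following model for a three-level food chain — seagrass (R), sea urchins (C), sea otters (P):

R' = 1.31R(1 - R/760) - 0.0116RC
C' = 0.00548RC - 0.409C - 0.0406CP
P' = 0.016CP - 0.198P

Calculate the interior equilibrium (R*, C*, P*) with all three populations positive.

R* ≈ 677, C* ≈ 12.4, P* ≈ 81.3

From dP/dt = 0: 0.016C* = 0.198, so C* = 12.4.
From dR/dt = 0: 1.31(1 - R*/760) = 0.0116·12.4, giving R* = 760·(1 - 0.11) = 677.
From dC/dt = 0: 0.00548·677 - 0.409 = 0.0406P*, so P* = 3.3/0.0406 = 81.3.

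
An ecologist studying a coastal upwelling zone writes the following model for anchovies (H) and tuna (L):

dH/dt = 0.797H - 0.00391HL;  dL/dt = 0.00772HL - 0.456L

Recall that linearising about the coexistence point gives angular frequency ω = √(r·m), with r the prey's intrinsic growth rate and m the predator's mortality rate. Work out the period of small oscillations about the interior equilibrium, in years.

T ≈ 10.4 years

Here r = 0.797 and m = 0.456, so r·m = 0.363.
ω = √0.363 = 0.603 per year, hence T = 2π/ω ≈ 10.4 years.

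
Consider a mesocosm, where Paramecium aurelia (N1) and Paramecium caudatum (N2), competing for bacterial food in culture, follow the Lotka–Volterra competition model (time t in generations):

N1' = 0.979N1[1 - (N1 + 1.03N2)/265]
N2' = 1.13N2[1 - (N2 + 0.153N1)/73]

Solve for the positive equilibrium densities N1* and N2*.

N1* ≈ 225, N2* ≈ 38.5

Setting both brackets to zero gives the nullclines N1 + 1.03N2 = 265 and 0.153N1 + N2 = 73.
Substituting N2 = 73 - 0.153N1 into the first: N1(1 - 1.03·0.153) = 265 - 1.03·73.
So N1* = 190/0.842 = 225, and then N2* = 73 - 0.153·225 = 38.5.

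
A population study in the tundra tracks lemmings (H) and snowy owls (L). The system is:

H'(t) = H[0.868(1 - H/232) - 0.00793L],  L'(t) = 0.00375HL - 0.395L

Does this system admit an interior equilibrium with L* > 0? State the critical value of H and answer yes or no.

Threshold H = 105; K > 105, so yes, the predator persists.

The predator equation gives dL/dt > 0 only when H > 0.395/0.00375 = 105.
Without the predator, H → K = 232. Since 232 > 105, the predator can invade and persist.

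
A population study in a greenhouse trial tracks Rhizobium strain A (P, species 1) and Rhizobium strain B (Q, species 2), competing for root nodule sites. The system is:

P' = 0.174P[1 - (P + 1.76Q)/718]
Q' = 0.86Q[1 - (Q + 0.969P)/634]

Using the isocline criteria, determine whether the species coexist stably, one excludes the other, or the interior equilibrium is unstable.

unstable coexistence (outcome depends on initial conditions)

Compare the nullcline intercepts: K1/α12 = 718/1.76 = 408 < K2 = 634; K2/α21 = 634/0.969 = 654 < K1 = 718.
Since both are reversed, neither can invade when rare; the interior point is a saddle.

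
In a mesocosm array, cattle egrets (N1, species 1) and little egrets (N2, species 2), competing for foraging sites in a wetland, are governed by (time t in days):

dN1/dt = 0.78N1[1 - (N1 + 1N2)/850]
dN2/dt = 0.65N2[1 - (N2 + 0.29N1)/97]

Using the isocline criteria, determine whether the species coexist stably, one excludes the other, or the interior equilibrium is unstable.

species 1 excludes species 2

Compare the nullcline intercepts: K1/α12 = 850/1 = 850 > K2 = 97; K2/α21 = 97/0.29 = 334 < K1 = 850.
Since the inequalities point opposite ways, species 1 can invade but species 2 cannot.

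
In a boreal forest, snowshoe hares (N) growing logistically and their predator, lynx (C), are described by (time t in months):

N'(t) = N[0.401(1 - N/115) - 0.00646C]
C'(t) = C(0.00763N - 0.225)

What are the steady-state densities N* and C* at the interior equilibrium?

From dC/dt = 0 with C > 0: 0.00763N* = 0.225, so N* = 29.5.
Substitute into dN/dt = 0: 0.401(1 - 29.5/115) = 0.00646C*.
The bracket is 0.744, giving C* = 0.298/0.00646 = 46.2.

N* ≈ 29.5, C* ≈ 46.2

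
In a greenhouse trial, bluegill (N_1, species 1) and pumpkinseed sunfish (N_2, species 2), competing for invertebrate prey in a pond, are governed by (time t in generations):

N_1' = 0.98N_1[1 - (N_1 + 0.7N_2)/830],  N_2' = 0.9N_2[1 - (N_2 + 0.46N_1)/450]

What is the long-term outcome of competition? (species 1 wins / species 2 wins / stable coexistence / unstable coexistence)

stable coexistence

Compare the nullcline intercepts: K1/α12 = 830/0.7 = 1190 > K2 = 450; K2/α21 = 450/0.46 = 978 > K1 = 830.
Since both inequalities hold, each species can invade when rare, so the interior equilibrium is stable.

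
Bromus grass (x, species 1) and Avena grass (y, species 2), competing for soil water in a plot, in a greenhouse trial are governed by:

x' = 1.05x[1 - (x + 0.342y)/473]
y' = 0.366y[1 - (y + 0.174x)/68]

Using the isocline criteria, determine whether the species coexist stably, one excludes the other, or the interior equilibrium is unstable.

species 1 excludes species 2

Compare the nullcline intercepts: K1/α12 = 473/0.342 = 1380 > K2 = 68; K2/α21 = 68/0.174 = 391 < K1 = 473.
Since the inequalities point opposite ways, species 1 can invade but species 2 cannot.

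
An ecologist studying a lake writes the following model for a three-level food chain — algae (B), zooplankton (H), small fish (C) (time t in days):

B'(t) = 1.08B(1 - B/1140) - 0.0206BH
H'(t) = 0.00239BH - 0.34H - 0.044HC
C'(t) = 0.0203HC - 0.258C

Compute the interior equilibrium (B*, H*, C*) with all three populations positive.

B* ≈ 864, H* ≈ 12.7, C* ≈ 39.2

From dC/dt = 0: 0.0203H* = 0.258, so H* = 12.7.
From dB/dt = 0: 1.08(1 - B*/1140) = 0.0206·12.7, giving B* = 1140·(1 - 0.242) = 864.
From dH/dt = 0: 0.00239·864 - 0.34 = 0.044C*, so C* = 1.72/0.044 = 39.2.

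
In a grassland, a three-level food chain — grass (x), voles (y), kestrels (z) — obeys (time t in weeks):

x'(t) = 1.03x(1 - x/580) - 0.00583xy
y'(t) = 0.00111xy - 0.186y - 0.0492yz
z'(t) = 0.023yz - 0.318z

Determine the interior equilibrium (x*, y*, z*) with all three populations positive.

From dz/dt = 0: 0.023y* = 0.318, so y* = 13.8.
From dx/dt = 0: 1.03(1 - x*/580) = 0.00583·13.8, giving x* = 580·(1 - 0.0783) = 535.
From dy/dt = 0: 0.00111·535 - 0.186 = 0.0492z*, so z* = 0.407/0.0492 = 8.28.

x* ≈ 535, y* ≈ 13.8, z* ≈ 8.28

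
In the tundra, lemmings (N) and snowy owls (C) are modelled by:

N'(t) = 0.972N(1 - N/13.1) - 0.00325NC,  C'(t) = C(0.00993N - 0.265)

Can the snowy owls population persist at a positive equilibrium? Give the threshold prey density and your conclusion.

Threshold N = 26.7; K < 26.7, so no, the predator goes extinct.

The predator equation gives dC/dt > 0 only when N > 0.265/0.00993 = 26.7.
Without the predator, N → K = 13.1. Since 13.1 < 26.7, the predator cannot invade.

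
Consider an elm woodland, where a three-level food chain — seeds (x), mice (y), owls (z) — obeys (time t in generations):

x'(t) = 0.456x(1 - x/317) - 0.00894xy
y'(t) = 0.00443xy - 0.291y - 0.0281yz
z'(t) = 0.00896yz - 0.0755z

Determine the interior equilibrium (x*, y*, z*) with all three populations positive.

x* ≈ 265, y* ≈ 8.43, z* ≈ 31.4

From dz/dt = 0: 0.00896y* = 0.0755, so y* = 8.43.
From dx/dt = 0: 0.456(1 - x*/317) = 0.00894·8.43, giving x* = 317·(1 - 0.165) = 265.
From dy/dt = 0: 0.00443·265 - 0.291 = 0.0281z*, so z* = 0.881/0.0281 = 31.4.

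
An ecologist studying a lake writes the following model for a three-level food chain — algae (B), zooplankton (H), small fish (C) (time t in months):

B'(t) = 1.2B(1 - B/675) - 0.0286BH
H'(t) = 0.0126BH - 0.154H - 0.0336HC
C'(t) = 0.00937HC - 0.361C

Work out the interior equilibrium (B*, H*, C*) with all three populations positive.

From dC/dt = 0: 0.00937H* = 0.361, so H* = 38.5.
From dB/dt = 0: 1.2(1 - B*/675) = 0.0286·38.5, giving B* = 675·(1 - 0.918) = 55.2.
From dH/dt = 0: 0.0126·55.2 - 0.154 = 0.0336C*, so C* = 0.541/0.0336 = 16.1.

B* ≈ 55.2, H* ≈ 38.5, C* ≈ 16.1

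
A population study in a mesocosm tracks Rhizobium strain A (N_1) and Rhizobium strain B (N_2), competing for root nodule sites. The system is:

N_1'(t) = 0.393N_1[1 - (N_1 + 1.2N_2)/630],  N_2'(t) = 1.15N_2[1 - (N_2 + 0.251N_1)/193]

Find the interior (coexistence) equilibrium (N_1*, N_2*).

N_1* ≈ 570, N_2* ≈ 49.9

Setting both brackets to zero gives the nullclines N_1 + 1.2N_2 = 630 and 0.251N_1 + N_2 = 193.
Substituting N_2 = 193 - 0.251N_1 into the first: N_1(1 - 1.2·0.251) = 630 - 1.2·193.
So N_1* = 398/0.699 = 570, and then N_2* = 193 - 0.251·570 = 49.9.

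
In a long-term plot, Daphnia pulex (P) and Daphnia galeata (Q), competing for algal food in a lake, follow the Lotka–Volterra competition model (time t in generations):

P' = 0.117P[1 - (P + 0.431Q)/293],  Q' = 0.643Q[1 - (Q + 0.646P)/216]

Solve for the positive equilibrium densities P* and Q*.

P* ≈ 277, Q* ≈ 37

Setting both brackets to zero gives the nullclines P + 0.431Q = 293 and 0.646P + Q = 216.
Substituting Q = 216 - 0.646P into the first: P(1 - 0.431·0.646) = 293 - 0.431·216.
So P* = 200/0.722 = 277, and then Q* = 216 - 0.646·277 = 37.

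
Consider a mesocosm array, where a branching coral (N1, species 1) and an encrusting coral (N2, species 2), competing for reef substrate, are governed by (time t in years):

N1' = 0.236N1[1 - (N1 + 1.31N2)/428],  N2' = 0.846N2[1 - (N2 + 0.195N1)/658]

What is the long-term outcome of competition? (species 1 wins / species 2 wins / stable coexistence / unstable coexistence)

Compare the nullcline intercepts: K1/α12 = 428/1.31 = 327 < K2 = 658; K2/α21 = 658/0.195 = 3370 > K1 = 428.
Since the inequalities point opposite ways, species 2 can invade but species 1 cannot.

species 2 excludes species 1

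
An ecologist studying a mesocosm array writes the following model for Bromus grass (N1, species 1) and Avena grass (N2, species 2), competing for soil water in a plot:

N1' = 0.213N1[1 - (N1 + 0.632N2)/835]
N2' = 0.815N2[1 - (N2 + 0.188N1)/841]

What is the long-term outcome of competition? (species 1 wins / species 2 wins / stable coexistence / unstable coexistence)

Compare the nullcline intercepts: K1/α12 = 835/0.632 = 1320 > K2 = 841; K2/α21 = 841/0.188 = 4470 > K1 = 835.
Since both inequalities hold, each species can invade when rare, so the interior equilibrium is stable.

stable coexistence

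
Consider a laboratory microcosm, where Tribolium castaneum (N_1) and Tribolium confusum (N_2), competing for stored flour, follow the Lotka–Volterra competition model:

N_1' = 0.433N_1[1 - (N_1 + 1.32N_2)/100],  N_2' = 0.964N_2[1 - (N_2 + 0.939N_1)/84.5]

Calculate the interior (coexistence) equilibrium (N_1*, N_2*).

Setting both brackets to zero gives the nullclines N_1 + 1.32N_2 = 100 and 0.939N_1 + N_2 = 84.5.
Substituting N_2 = 84.5 - 0.939N_1 into the first: N_1(1 - 1.32·0.939) = 100 - 1.32·84.5.
So N_1* = -11.5/-0.239 = 48.2, and then N_2* = 84.5 - 0.939·48.2 = 39.3.

N_1* ≈ 48.2, N_2* ≈ 39.3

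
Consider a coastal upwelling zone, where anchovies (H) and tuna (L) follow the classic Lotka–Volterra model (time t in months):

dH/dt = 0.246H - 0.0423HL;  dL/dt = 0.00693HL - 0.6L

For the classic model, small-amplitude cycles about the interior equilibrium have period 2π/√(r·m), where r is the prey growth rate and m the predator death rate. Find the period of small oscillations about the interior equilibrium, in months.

Here r = 0.246 and m = 0.6, so r·m = 0.148.
ω = √0.148 = 0.384 per month, hence T = 2π/ω ≈ 16.4 months.

T ≈ 16.4 months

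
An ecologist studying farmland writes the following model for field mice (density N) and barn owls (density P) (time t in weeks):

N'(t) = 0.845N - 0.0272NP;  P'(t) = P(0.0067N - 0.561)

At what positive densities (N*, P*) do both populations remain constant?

Set dP/dt = 0 with P > 0: 0.0067N - 0.561 = 0, so N* = 0.561/0.0067 = 83.7.
Set dN/dt = 0 with N > 0: 0.845 - 0.0272P = 0, so P* = 0.845/0.0272 = 31.1.

N* ≈ 83.7, P* ≈ 31.1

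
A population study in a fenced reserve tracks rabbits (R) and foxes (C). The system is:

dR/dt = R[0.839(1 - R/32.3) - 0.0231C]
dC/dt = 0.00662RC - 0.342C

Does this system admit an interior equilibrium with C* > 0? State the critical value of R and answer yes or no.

Threshold R = 51.7; K < 51.7, so no, the predator goes extinct.

The predator equation gives dC/dt > 0 only when R > 0.342/0.00662 = 51.7.
Without the predator, R → K = 32.3. Since 32.3 < 51.7, the predator cannot invade.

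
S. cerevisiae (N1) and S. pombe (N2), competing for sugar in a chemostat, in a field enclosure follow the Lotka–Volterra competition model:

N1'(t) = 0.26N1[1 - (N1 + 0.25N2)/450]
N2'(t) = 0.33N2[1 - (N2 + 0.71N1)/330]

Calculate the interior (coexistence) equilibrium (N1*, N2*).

Setting both brackets to zero gives the nullclines N1 + 0.25N2 = 450 and 0.71N1 + N2 = 330.
Substituting N2 = 330 - 0.71N1 into the first: N1(1 - 0.25·0.71) = 450 - 0.25·330.
So N1* = 368/0.823 = 447, and then N2* = 330 - 0.71·447 = 12.8.

N1* ≈ 447, N2* ≈ 12.8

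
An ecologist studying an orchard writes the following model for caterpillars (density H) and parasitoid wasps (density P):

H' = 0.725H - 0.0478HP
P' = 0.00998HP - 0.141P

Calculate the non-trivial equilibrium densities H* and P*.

H* ≈ 14.1, P* ≈ 15.2

Set dP/dt = 0 with P > 0: 0.00998H - 0.141 = 0, so H* = 0.141/0.00998 = 14.1.
Set dH/dt = 0 with H > 0: 0.725 - 0.0478P = 0, so P* = 0.725/0.0478 = 15.2.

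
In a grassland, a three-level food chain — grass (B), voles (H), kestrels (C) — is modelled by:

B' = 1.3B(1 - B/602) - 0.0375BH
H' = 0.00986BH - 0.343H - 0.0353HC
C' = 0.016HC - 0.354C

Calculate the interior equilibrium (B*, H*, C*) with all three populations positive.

B* ≈ 218, H* ≈ 22.1, C* ≈ 51.1

From dC/dt = 0: 0.016H* = 0.354, so H* = 22.1.
From dB/dt = 0: 1.3(1 - B*/602) = 0.0375·22.1, giving B* = 602·(1 - 0.638) = 218.
From dH/dt = 0: 0.00986·218 - 0.343 = 0.0353C*, so C* = 1.8/0.0353 = 51.1.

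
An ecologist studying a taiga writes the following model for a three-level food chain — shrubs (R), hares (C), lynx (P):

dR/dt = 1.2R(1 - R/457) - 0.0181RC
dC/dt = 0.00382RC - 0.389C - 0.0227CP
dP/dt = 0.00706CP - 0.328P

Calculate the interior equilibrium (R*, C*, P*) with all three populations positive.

R* ≈ 137, C* ≈ 46.5, P* ≈ 5.88

From dP/dt = 0: 0.00706C* = 0.328, so C* = 46.5.
From dR/dt = 0: 1.2(1 - R*/457) = 0.0181·46.5, giving R* = 457·(1 - 0.701) = 137.
From dC/dt = 0: 0.00382·137 - 0.389 = 0.0227P*, so P* = 0.133/0.0227 = 5.88.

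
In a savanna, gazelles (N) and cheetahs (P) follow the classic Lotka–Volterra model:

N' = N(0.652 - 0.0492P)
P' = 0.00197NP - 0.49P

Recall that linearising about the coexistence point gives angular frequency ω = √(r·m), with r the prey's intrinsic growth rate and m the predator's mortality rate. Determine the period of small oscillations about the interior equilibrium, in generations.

Here r = 0.652 and m = 0.49, so r·m = 0.319.
ω = √0.319 = 0.565 per generation, hence T = 2π/ω ≈ 11.1 generations.

T ≈ 11.1 generations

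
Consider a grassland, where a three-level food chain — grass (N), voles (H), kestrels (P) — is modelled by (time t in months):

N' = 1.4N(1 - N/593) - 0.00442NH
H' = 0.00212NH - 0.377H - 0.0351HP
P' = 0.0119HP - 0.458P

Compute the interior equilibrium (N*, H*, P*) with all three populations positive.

N* ≈ 521, H* ≈ 38.5, P* ≈ 20.7

From dP/dt = 0: 0.0119H* = 0.458, so H* = 38.5.
From dN/dt = 0: 1.4(1 - N*/593) = 0.00442·38.5, giving N* = 593·(1 - 0.122) = 521.
From dH/dt = 0: 0.00212·521 - 0.377 = 0.0351P*, so P* = 0.727/0.0351 = 20.7.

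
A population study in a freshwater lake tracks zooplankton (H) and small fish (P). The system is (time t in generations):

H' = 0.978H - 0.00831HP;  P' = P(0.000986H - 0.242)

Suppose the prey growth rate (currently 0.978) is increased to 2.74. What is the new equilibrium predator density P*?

P* ≈ 330

At the interior fixed point, setting dH/dt = 0 with H > 0 fixes P* = (prey growth rate)/(HP coefficient) — independent of the other coefficients.
With the change, P* = 2.74/0.00831 = 330; it rises from 118.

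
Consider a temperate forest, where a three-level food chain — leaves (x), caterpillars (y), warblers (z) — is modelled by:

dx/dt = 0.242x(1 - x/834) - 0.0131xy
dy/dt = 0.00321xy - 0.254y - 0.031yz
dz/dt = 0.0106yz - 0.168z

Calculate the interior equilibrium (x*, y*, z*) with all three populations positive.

x* ≈ 118, y* ≈ 15.8, z* ≈ 4.07

From dz/dt = 0: 0.0106y* = 0.168, so y* = 15.8.
From dx/dt = 0: 0.242(1 - x*/834) = 0.0131·15.8, giving x* = 834·(1 - 0.858) = 118.
From dy/dt = 0: 0.00321·118 - 0.254 = 0.031z*, so z* = 0.126/0.031 = 4.07.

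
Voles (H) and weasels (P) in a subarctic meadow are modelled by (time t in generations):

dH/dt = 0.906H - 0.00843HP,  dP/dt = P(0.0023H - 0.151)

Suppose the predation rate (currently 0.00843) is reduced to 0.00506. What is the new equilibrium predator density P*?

At the interior fixed point, setting dH/dt = 0 with H > 0 fixes P* = (prey growth rate)/(HP coefficient) — independent of the other coefficients.
With the change, P* = 0.906/0.00506 = 179; it rises from 107.

P* ≈ 179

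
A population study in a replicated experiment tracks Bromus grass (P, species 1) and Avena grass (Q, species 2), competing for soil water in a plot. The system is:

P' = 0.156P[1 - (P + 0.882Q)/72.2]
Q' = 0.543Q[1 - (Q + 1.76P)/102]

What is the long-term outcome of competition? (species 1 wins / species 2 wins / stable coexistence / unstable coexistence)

Compare the nullcline intercepts: K1/α12 = 72.2/0.882 = 81.9 < K2 = 102; K2/α21 = 102/1.76 = 58 < K1 = 72.2.
Since both are reversed, neither can invade when rare; the interior point is a saddle.

unstable coexistence (outcome depends on initial conditions)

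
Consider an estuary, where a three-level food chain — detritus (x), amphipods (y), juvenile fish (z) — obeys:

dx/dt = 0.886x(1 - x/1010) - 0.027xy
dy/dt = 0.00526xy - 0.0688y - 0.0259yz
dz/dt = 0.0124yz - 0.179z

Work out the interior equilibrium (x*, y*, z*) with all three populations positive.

x* ≈ 566, y* ≈ 14.4, z* ≈ 112

From dz/dt = 0: 0.0124y* = 0.179, so y* = 14.4.
From dx/dt = 0: 0.886(1 - x*/1010) = 0.027·14.4, giving x* = 1010·(1 - 0.44) = 566.
From dy/dt = 0: 0.00526·566 - 0.0688 = 0.0259z*, so z* = 2.91/0.0259 = 112.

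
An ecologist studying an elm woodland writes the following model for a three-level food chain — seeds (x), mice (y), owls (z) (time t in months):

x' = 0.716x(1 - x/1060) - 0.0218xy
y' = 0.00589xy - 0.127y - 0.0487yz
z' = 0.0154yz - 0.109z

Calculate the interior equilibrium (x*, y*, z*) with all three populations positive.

x* ≈ 832, y* ≈ 7.08, z* ≈ 98

From dz/dt = 0: 0.0154y* = 0.109, so y* = 7.08.
From dx/dt = 0: 0.716(1 - x*/1060) = 0.0218·7.08, giving x* = 1060·(1 - 0.216) = 832.
From dy/dt = 0: 0.00589·832 - 0.127 = 0.0487z*, so z* = 4.77/0.0487 = 98.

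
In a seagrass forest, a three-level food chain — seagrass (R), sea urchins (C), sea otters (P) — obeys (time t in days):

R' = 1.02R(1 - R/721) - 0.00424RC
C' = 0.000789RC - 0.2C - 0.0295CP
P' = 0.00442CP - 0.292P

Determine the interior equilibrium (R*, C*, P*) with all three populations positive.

From dP/dt = 0: 0.00442C* = 0.292, so C* = 66.1.
From dR/dt = 0: 1.02(1 - R*/721) = 0.00424·66.1, giving R* = 721·(1 - 0.275) = 523.
From dC/dt = 0: 0.000789·523 - 0.2 = 0.0295P*, so P* = 0.213/0.0295 = 7.21.

R* ≈ 523, C* ≈ 66.1, P* ≈ 7.21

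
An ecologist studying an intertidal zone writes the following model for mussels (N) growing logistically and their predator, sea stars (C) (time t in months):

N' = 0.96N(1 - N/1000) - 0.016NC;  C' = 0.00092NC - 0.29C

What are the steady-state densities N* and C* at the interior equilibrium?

From dC/dt = 0 with C > 0: 0.00092N* = 0.29, so N* = 315.
Substitute into dN/dt = 0: 0.96(1 - 315/1000) = 0.016C*.
The bracket is 0.685, giving C* = 0.657/0.016 = 41.1.

N* ≈ 315, C* ≈ 41.1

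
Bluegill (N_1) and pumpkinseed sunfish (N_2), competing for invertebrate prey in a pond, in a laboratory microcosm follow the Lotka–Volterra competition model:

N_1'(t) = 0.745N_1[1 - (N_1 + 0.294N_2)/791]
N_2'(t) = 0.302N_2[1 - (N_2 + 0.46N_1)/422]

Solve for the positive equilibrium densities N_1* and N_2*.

N_1* ≈ 771, N_2* ≈ 67.2

Setting both brackets to zero gives the nullclines N_1 + 0.294N_2 = 791 and 0.46N_1 + N_2 = 422.
Substituting N_2 = 422 - 0.46N_1 into the first: N_1(1 - 0.294·0.46) = 791 - 0.294·422.
So N_1* = 667/0.865 = 771, and then N_2* = 422 - 0.46·771 = 67.2.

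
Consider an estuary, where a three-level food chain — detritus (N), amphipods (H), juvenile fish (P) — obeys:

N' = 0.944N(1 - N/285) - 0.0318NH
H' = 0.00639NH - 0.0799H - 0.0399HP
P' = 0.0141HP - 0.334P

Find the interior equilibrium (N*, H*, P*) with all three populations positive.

N* ≈ 57.6, H* ≈ 23.7, P* ≈ 7.22

From dP/dt = 0: 0.0141H* = 0.334, so H* = 23.7.
From dN/dt = 0: 0.944(1 - N*/285) = 0.0318·23.7, giving N* = 285·(1 - 0.798) = 57.6.
From dH/dt = 0: 0.00639·57.6 - 0.0799 = 0.0399P*, so P* = 0.288/0.0399 = 7.22.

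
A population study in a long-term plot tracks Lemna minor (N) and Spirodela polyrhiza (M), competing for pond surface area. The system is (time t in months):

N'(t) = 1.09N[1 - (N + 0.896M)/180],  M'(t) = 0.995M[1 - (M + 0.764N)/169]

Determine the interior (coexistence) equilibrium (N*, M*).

N* ≈ 90.6, M* ≈ 99.8

Setting both brackets to zero gives the nullclines N + 0.896M = 180 and 0.764N + M = 169.
Substituting M = 169 - 0.764N into the first: N(1 - 0.896·0.764) = 180 - 0.896·169.
So N* = 28.6/0.315 = 90.6, and then M* = 169 - 0.764·90.6 = 99.8.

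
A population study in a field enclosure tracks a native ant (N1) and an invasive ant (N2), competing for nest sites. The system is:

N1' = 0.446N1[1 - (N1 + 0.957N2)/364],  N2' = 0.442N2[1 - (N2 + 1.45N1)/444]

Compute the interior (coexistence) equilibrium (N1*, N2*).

Setting both brackets to zero gives the nullclines N1 + 0.957N2 = 364 and 1.45N1 + N2 = 444.
Substituting N2 = 444 - 1.45N1 into the first: N1(1 - 0.957·1.45) = 364 - 0.957·444.
So N1* = -60.9/-0.388 = 157, and then N2* = 444 - 1.45·157 = 216.

N1* ≈ 157, N2* ≈ 216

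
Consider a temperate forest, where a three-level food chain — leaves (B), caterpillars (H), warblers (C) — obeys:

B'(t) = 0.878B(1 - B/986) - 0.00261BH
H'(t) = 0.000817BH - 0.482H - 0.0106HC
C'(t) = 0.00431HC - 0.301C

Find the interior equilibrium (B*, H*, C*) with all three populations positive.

B* ≈ 781, H* ≈ 69.8, C* ≈ 14.7

From dC/dt = 0: 0.00431H* = 0.301, so H* = 69.8.
From dB/dt = 0: 0.878(1 - B*/986) = 0.00261·69.8, giving B* = 986·(1 - 0.208) = 781.
From dH/dt = 0: 0.000817·781 - 0.482 = 0.0106C*, so C* = 0.156/0.0106 = 14.7.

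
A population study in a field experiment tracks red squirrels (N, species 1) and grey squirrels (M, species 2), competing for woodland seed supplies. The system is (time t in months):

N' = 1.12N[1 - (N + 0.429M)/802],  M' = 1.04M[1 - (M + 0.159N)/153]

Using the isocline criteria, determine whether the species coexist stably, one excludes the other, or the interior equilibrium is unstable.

Compare the nullcline intercepts: K1/α12 = 802/0.429 = 1870 > K2 = 153; K2/α21 = 153/0.159 = 962 > K1 = 802.
Since both inequalities hold, each species can invade when rare, so the interior equilibrium is stable.

stable coexistence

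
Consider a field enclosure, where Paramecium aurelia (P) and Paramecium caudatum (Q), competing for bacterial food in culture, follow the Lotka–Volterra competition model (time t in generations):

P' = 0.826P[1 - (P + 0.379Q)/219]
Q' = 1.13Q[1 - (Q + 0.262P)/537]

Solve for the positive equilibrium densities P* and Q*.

Setting both brackets to zero gives the nullclines P + 0.379Q = 219 and 0.262P + Q = 537.
Substituting Q = 537 - 0.262P into the first: P(1 - 0.379·0.262) = 219 - 0.379·537.
So P* = 15.5/0.901 = 17.2, and then Q* = 537 - 0.262·17.2 = 532.

P* ≈ 17.2, Q* ≈ 532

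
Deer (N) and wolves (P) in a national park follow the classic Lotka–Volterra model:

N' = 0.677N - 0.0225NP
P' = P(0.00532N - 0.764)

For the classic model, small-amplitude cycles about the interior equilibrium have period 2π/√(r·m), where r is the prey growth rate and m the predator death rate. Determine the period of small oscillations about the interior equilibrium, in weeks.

Here r = 0.677 and m = 0.764, so r·m = 0.517.
ω = √0.517 = 0.719 per week, hence T = 2π/ω ≈ 8.74 weeks.

T ≈ 8.74 weeks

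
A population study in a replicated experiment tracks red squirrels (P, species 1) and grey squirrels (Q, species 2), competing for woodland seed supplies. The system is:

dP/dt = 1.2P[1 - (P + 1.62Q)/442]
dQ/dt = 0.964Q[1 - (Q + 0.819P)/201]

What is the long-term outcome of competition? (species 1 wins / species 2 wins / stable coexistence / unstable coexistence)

species 1 excludes species 2

Compare the nullcline intercepts: K1/α12 = 442/1.62 = 273 > K2 = 201; K2/α21 = 201/0.819 = 245 < K1 = 442.
Since the inequalities point opposite ways, species 1 can invade but species 2 cannot.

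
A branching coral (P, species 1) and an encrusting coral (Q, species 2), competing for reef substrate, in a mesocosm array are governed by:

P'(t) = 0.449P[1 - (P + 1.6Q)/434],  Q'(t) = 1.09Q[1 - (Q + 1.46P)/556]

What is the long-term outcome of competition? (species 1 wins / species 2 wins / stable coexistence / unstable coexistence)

Compare the nullcline intercepts: K1/α12 = 434/1.6 = 271 < K2 = 556; K2/α21 = 556/1.46 = 381 < K1 = 434.
Since both are reversed, neither can invade when rare; the interior point is a saddle.

unstable coexistence (outcome depends on initial conditions)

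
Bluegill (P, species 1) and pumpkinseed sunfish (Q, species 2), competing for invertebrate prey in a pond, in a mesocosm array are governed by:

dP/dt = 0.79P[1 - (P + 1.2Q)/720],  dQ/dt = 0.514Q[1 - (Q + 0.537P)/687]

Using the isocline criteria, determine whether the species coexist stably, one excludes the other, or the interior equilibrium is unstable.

species 2 excludes species 1

Compare the nullcline intercepts: K1/α12 = 720/1.2 = 600 < K2 = 687; K2/α21 = 687/0.537 = 1280 > K1 = 720.
Since the inequalities point opposite ways, species 2 can invade but species 1 cannot.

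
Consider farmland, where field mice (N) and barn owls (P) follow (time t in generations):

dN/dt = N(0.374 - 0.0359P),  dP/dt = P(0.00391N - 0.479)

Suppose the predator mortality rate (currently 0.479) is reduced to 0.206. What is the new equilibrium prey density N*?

N* ≈ 52.7

At the interior fixed point, setting dP/dt = 0 with P > 0 fixes N* = (predator death rate)/(NP coefficient) — independent of the other coefficients.
With the change, N* = 0.206/0.00391 = 52.7; it falls from 123.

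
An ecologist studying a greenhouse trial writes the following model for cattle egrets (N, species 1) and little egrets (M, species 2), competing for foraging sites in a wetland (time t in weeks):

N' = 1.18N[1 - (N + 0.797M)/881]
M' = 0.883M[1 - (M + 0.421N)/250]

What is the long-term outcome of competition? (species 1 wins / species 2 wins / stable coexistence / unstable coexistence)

species 1 excludes species 2

Compare the nullcline intercepts: K1/α12 = 881/0.797 = 1110 > K2 = 250; K2/α21 = 250/0.421 = 594 < K1 = 881.
Since the inequalities point opposite ways, species 1 can invade but species 2 cannot.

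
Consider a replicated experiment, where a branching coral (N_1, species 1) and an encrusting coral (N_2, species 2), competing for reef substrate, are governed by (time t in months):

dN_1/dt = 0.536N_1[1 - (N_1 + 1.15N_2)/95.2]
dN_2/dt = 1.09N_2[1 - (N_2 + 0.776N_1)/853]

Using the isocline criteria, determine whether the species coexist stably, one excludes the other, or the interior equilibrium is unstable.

Compare the nullcline intercepts: K1/α12 = 95.2/1.15 = 82.8 < K2 = 853; K2/α21 = 853/0.776 = 1100 > K1 = 95.2.
Since the inequalities point opposite ways, species 2 can invade but species 1 cannot.

species 2 excludes species 1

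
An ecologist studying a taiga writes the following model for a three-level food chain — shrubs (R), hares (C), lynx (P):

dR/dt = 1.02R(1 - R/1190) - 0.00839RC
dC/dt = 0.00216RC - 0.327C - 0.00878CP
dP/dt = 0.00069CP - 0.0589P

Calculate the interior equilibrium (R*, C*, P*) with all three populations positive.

R* ≈ 354, C* ≈ 85.4, P* ≈ 50

From dP/dt = 0: 0.00069C* = 0.0589, so C* = 85.4.
From dR/dt = 0: 1.02(1 - R*/1190) = 0.00839·85.4, giving R* = 1190·(1 - 0.702) = 354.
From dC/dt = 0: 0.00216·354 - 0.327 = 0.00878P*, so P* = 0.439/0.00878 = 50.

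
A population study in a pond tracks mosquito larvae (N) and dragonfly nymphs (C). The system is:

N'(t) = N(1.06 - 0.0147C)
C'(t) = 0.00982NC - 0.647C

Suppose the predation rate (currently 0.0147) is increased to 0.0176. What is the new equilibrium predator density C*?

C* ≈ 60.2

At the interior fixed point, setting dN/dt = 0 with N > 0 fixes C* = (prey growth rate)/(NC coefficient) — independent of the other coefficients.
With the change, C* = 1.06/0.0176 = 60.2; it falls from 72.1.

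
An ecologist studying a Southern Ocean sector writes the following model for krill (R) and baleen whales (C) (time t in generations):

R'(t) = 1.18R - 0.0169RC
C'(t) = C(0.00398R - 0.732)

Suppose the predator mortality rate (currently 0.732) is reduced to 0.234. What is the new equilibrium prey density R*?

R* ≈ 58.8

At the interior fixed point, setting dC/dt = 0 with C > 0 fixes R* = (predator death rate)/(RC coefficient) — independent of the other coefficients.
With the change, R* = 0.234/0.00398 = 58.8; it falls from 184.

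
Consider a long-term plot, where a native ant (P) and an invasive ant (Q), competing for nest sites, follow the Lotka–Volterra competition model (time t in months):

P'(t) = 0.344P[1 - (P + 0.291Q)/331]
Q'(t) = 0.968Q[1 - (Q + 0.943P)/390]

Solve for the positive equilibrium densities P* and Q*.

P* ≈ 300, Q* ≈ 107

Setting both brackets to zero gives the nullclines P + 0.291Q = 331 and 0.943P + Q = 390.
Substituting Q = 390 - 0.943P into the first: P(1 - 0.291·0.943) = 331 - 0.291·390.
So P* = 218/0.726 = 300, and then Q* = 390 - 0.943·300 = 107.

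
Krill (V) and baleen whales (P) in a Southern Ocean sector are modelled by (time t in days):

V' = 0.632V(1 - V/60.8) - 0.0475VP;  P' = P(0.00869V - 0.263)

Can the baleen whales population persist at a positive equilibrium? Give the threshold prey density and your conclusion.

Threshold V = 30.3; K > 30.3, so yes, the predator persists.

The predator equation gives dP/dt > 0 only when V > 0.263/0.00869 = 30.3.
Without the predator, V → K = 60.8. Since 60.8 > 30.3, the predator can invade and persist.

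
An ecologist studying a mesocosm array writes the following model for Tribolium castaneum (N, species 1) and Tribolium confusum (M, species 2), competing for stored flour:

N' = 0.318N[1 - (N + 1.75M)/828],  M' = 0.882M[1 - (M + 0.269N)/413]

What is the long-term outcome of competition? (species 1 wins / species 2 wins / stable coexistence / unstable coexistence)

stable coexistence

Compare the nullcline intercepts: K1/α12 = 828/1.75 = 473 > K2 = 413; K2/α21 = 413/0.269 = 1540 > K1 = 828.
Since both inequalities hold, each species can invade when rare, so the interior equilibrium is stable.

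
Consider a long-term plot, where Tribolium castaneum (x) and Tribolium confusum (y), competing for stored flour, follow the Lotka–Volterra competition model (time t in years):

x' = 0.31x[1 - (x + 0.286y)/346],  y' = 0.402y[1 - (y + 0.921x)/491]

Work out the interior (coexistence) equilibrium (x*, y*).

x* ≈ 279, y* ≈ 234

Setting both brackets to zero gives the nullclines x + 0.286y = 346 and 0.921x + y = 491.
Substituting y = 491 - 0.921x into the first: x(1 - 0.286·0.921) = 346 - 0.286·491.
So x* = 206/0.737 = 279, and then y* = 491 - 0.921·279 = 234.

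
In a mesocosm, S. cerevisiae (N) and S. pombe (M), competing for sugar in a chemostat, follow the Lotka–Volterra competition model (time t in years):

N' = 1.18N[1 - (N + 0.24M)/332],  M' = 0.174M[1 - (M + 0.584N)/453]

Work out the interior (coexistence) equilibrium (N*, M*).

N* ≈ 260, M* ≈ 301

Setting both brackets to zero gives the nullclines N + 0.24M = 332 and 0.584N + M = 453.
Substituting M = 453 - 0.584N into the first: N(1 - 0.24·0.584) = 332 - 0.24·453.
So N* = 223/0.86 = 260, and then M* = 453 - 0.584·260 = 301.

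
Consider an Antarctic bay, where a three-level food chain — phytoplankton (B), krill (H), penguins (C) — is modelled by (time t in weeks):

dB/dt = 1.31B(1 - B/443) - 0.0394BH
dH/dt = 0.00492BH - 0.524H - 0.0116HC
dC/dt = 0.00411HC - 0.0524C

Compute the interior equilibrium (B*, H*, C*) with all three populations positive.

B* ≈ 273, H* ≈ 12.7, C* ≈ 70.7

From dC/dt = 0: 0.00411H* = 0.0524, so H* = 12.7.
From dB/dt = 0: 1.31(1 - B*/443) = 0.0394·12.7, giving B* = 443·(1 - 0.383) = 273.
From dH/dt = 0: 0.00492·273 - 0.524 = 0.0116C*, so C* = 0.82/0.0116 = 70.7.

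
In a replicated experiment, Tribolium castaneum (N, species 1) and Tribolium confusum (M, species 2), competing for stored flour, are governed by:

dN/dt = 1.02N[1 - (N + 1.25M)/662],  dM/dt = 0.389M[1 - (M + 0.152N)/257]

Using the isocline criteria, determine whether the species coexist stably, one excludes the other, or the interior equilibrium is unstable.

Compare the nullcline intercepts: K1/α12 = 662/1.25 = 530 > K2 = 257; K2/α21 = 257/0.152 = 1690 > K1 = 662.
Since both inequalities hold, each species can invade when rare, so the interior equilibrium is stable.

stable coexistence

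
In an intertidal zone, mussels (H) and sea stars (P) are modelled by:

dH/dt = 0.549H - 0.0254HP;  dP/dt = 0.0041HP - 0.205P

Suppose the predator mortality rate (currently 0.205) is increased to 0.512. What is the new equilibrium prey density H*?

H* ≈ 125

At the interior fixed point, setting dP/dt = 0 with P > 0 fixes H* = (predator death rate)/(HP coefficient) — independent of the other coefficients.
With the change, H* = 0.512/0.0041 = 125; it rises from 50.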